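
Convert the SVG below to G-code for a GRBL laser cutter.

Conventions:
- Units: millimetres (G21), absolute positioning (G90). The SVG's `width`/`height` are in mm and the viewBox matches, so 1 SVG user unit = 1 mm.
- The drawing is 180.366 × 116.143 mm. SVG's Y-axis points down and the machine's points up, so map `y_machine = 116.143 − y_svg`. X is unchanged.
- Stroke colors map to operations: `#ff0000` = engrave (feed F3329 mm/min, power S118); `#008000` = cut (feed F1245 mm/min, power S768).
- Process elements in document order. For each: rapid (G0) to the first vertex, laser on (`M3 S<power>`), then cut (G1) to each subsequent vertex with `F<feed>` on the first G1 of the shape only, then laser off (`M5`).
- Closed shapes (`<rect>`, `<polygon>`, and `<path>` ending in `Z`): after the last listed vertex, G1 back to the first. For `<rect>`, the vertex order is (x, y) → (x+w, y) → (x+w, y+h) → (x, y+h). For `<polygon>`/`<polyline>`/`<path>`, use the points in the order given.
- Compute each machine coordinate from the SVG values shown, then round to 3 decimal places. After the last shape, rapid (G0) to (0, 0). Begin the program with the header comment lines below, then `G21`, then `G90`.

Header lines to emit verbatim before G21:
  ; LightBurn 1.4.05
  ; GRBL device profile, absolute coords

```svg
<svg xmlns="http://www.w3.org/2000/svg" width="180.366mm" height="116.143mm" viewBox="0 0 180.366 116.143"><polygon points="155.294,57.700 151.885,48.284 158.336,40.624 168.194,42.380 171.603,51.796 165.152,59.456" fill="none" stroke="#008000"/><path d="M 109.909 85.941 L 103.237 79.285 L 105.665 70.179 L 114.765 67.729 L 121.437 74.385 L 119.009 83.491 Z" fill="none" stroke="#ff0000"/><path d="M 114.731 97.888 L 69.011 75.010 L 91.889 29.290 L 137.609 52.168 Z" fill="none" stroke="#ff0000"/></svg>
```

; LightBurn 1.4.05
; GRBL device profile, absolute coords
G21
G90
G0 X155.294 Y58.443
M3 S768
G1 X151.885 Y67.859 F1245
G1 X158.336 Y75.519
G1 X168.194 Y73.763
G1 X171.603 Y64.347
G1 X165.152 Y56.687
G1 X155.294 Y58.443
M5
G0 X109.909 Y30.202
M3 S118
G1 X103.237 Y36.858 F3329
G1 X105.665 Y45.964
G1 X114.765 Y48.414
G1 X121.437 Y41.758
G1 X119.009 Y32.652
G1 X109.909 Y30.202
M5
G0 X114.731 Y18.255
M3 S118
G1 X69.011 Y41.133 F3329
G1 X91.889 Y86.853
G1 X137.609 Y63.975
G1 X114.731 Y18.255
M5
G0 X0.000 Y0.000

1 u = 1 mm; y_m = 116.143 − y.

[1] `<polygon>` regular polygon, #008000→cut S768 F1245: (155.294,58.443) → (151.885,67.859) → (158.336,75.519) → (168.194,73.763) → (171.603,64.347) → (165.152,56.687) → (155.294,58.443) (closed)

[2] `<path>` regular polygon, #ff0000→engrave S118 F3329: (109.909,30.202) → (103.237,36.858) → (105.665,45.964) → (114.765,48.414) → (121.437,41.758) → (119.009,32.652) → (109.909,30.202) (closed)

[3] `<path>` regular polygon, #ff0000→engrave S118 F3329: (114.731,18.255) → (69.011,41.133) → (91.889,86.853) → (137.609,63.975) → (114.731,18.255) (closed)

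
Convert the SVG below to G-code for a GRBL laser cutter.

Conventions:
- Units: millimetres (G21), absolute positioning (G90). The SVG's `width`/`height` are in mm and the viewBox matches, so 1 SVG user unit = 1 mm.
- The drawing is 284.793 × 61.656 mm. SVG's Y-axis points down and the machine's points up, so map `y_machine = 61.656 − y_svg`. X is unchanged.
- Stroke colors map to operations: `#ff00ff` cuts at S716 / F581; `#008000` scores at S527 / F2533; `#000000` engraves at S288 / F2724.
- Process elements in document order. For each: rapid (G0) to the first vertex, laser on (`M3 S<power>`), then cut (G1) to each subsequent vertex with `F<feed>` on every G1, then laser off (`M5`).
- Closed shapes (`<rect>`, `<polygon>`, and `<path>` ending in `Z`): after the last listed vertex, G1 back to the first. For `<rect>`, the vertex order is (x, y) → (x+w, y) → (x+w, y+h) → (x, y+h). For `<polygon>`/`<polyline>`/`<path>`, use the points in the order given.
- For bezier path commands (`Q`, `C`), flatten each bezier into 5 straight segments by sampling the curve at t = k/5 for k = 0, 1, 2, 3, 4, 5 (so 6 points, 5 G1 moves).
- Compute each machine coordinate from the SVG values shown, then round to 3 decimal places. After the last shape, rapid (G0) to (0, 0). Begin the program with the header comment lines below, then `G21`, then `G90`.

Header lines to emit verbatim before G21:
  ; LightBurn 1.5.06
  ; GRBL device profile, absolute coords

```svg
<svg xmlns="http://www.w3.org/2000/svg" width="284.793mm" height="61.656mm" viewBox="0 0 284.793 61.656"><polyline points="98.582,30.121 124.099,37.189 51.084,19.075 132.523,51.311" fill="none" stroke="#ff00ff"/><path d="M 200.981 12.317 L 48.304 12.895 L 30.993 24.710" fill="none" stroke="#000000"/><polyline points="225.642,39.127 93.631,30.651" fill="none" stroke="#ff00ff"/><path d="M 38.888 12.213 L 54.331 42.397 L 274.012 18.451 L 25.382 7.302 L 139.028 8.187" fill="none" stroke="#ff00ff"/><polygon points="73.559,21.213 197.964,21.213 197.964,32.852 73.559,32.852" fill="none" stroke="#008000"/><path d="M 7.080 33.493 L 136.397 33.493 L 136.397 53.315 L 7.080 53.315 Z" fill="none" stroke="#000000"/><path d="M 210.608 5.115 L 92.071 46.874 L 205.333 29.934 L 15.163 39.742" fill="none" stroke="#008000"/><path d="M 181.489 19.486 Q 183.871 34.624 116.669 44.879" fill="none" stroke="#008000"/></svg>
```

viewBox `0 0 284.793 61.656` with mm width/height → 1 unit = 1 mm. Flip: y_m = 61.656 − y_svg.

**Shape 1** — `<polyline>` open polyline, stroke `#ff00ff` → cut (S716, F581). Machine vertices: (98.582,31.535) → (124.099,24.467) → (51.084,42.581) → (132.523,10.345). Open path.

**Shape 2** — `<path>` open polyline, stroke `#000000` → engrave (S288, F2724). Machine vertices: (200.981,49.339) → (48.304,48.761) → (30.993,36.946). Open path.

**Shape 3** — `<polyline>` line segment, stroke `#ff00ff` → cut (S716, F581). Machine vertices: (225.642,22.529) → (93.631,31.005). Open path.

**Shape 4** — `<path>` open polyline, stroke `#ff00ff` → cut (S716, F581). Machine vertices: (38.888,49.443) → (54.331,19.259) → (274.012,43.205) → (25.382,54.354) → (139.028,53.469). Open path.

**Shape 5** — `<polygon>` rectangle, stroke `#008000` → score (S527, F2533). Machine vertices: (73.559,40.443) → (197.964,40.443) → (197.964,28.804) → (73.559,28.804) → (73.559,40.443). Closed: final G1 returns to the first vertex.

**Shape 6** — `<path>` rectangle, stroke `#000000` → engrave (S288, F2724). Machine vertices: (7.080,28.163) → (136.397,28.163) → (136.397,8.341) → (7.080,8.341) → (7.080,28.163). Closed: final G1 returns to the first vertex.

**Shape 7** — `<path>` open polyline, stroke `#008000` → score (S527, F2533). Machine vertices: (210.608,56.541) → (92.071,14.782) → (205.333,31.722) → (15.163,21.914). Open path.

**Shape 8** — `<path>` quadratic bezier, stroke `#008000` → score (S527, F2533). Control points (SVG): P0=(181.489,19.486), P1=(183.871,34.624), P2=(116.669,44.879); sampled at t=k/5. Machine vertices: (181.489,42.170) → (179.658,36.310) → (172.261,30.841) → (159.297,25.762) → (140.766,21.074) → (116.669,16.777). Open path.

; LightBurn 1.5.06
; GRBL device profile, absolute coords
G21
G90
G0 X98.582 Y31.535
M3 S716
G1 X124.099 Y24.467 F581
G1 X51.084 Y42.581 F581
G1 X132.523 Y10.345 F581
M5
G0 X200.981 Y49.339
M3 S288
G1 X48.304 Y48.761 F2724
G1 X30.993 Y36.946 F2724
M5
G0 X225.642 Y22.529
M3 S716
G1 X93.631 Y31.005 F581
M5
G0 X38.888 Y49.443
M3 S716
G1 X54.331 Y19.259 F581
G1 X274.012 Y43.205 F581
G1 X25.382 Y54.354 F581
G1 X139.028 Y53.469 F581
M5
G0 X73.559 Y40.443
M3 S527
G1 X197.964 Y40.443 F2533
G1 X197.964 Y28.804 F2533
G1 X73.559 Y28.804 F2533
G1 X73.559 Y40.443 F2533
M5
G0 X7.080 Y28.163
M3 S288
G1 X136.397 Y28.163 F2724
G1 X136.397 Y8.341 F2724
G1 X7.080 Y8.341 F2724
G1 X7.080 Y28.163 F2724
M5
G0 X210.608 Y56.541
M3 S527
G1 X92.071 Y14.782 F2533
G1 X205.333 Y31.722 F2533
G1 X15.163 Y21.914 F2533
M5
G0 X181.489 Y42.170
M3 S527
G1 X179.658 Y36.310 F2533
G1 X172.261 Y30.841 F2533
G1 X159.297 Y25.762 F2533
G1 X140.766 Y21.074 F2533
G1 X116.669 Y16.777 F2533
M5
G0 X0.000 Y0.000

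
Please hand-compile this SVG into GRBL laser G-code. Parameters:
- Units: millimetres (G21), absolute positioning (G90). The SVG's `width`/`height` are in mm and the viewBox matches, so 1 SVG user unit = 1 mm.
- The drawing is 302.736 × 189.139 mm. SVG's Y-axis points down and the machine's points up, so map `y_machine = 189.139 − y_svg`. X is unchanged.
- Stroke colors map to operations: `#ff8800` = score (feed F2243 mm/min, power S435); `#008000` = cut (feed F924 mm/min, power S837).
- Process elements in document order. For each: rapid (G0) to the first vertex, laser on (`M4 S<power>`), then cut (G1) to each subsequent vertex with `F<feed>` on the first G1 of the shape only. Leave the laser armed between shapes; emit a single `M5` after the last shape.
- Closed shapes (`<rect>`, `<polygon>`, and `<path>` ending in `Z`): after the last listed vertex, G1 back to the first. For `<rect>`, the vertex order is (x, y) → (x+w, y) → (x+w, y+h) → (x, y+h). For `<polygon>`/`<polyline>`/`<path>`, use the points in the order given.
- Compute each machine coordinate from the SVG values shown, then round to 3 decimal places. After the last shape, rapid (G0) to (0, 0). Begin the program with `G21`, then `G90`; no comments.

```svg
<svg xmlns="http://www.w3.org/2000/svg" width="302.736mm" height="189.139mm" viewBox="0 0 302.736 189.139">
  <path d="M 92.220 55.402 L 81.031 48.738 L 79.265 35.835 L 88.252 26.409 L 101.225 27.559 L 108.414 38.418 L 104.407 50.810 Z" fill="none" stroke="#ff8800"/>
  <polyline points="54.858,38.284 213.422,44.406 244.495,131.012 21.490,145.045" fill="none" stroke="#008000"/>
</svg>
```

viewBox `0 0 302.736 189.139` with mm width/height → 1 unit = 1 mm. Flip: y_m = 189.139 − y_svg.

**Shape 1** — `<path>` regular polygon, stroke `#ff8800` → score (S435, F2243). Machine vertices: (92.220,133.737) → (81.031,140.401) → (79.265,153.304) → (88.252,162.730) → (101.225,161.580) → (108.414,150.721) → (104.407,138.329) → (92.220,133.737). Closed: final G1 returns to the first vertex.

**Shape 2** — `<polyline>` open polyline, stroke `#008000` → cut (S837, F924). Machine vertices: (54.858,150.855) → (213.422,144.733) → (244.495,58.127) → (21.490,44.094). Open path.

G21
G90
G0 X92.220 Y133.737
M4 S435
G1 X81.031 Y140.401 F2243
G1 X79.265 Y153.304
G1 X88.252 Y162.730
G1 X101.225 Y161.580
G1 X108.414 Y150.721
G1 X104.407 Y138.329
G1 X92.220 Y133.737
G0 X54.858 Y150.855
M4 S837
G1 X213.422 Y144.733 F924
G1 X244.495 Y58.127
G1 X21.490 Y44.094
M5
G0 X0.000 Y0.000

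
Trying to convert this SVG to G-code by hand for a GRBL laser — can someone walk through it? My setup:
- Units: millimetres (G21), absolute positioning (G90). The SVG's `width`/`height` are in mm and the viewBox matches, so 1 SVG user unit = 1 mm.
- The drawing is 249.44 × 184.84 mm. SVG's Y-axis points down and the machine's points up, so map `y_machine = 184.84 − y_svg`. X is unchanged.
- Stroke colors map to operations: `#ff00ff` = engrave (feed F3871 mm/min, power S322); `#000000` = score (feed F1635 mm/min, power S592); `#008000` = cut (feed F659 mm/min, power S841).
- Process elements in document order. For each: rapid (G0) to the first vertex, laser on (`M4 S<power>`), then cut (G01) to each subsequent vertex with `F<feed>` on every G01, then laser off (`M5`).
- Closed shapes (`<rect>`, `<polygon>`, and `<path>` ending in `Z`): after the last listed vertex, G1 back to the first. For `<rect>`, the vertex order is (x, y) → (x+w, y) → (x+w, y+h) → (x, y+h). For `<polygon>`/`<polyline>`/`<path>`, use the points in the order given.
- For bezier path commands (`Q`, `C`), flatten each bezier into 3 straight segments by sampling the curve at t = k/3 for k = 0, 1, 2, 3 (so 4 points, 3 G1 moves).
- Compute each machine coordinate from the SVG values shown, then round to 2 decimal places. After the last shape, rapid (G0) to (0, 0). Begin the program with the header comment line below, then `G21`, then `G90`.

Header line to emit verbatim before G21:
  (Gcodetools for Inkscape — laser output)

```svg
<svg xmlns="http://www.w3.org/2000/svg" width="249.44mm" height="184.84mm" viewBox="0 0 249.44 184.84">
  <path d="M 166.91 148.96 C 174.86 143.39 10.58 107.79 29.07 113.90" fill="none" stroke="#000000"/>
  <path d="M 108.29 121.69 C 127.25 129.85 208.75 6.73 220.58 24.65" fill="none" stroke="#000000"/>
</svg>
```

(Gcodetools for Inkscape — laser output)
G21
G90
G0 X166.91 Y35.88
M4 S592
G01 X130.60 Y48.80 F1635
G01 X58.36 Y65.80 F1635
G01 X29.07 Y70.94 F1635
M5
G0 X108.29 Y63.15
M4 S592
G01 X143.20 Y88.66 F1635
G01 X190.42 Y141.18 F1635
G01 X220.58 Y160.19 F1635
M5
G0 X0.00 Y0.00

1 u = 1 mm; y_m = 184.84 − y.

[1] `<path>` cubic bezier, #000000→score S592 F1635: (166.91,35.88) → (130.60,48.80) → (58.36,65.80) → (29.07,70.94)

[2] `<path>` cubic bezier, #000000→score S592 F1635: (108.29,63.15) → (143.20,88.66) → (190.42,141.18) → (220.58,160.19)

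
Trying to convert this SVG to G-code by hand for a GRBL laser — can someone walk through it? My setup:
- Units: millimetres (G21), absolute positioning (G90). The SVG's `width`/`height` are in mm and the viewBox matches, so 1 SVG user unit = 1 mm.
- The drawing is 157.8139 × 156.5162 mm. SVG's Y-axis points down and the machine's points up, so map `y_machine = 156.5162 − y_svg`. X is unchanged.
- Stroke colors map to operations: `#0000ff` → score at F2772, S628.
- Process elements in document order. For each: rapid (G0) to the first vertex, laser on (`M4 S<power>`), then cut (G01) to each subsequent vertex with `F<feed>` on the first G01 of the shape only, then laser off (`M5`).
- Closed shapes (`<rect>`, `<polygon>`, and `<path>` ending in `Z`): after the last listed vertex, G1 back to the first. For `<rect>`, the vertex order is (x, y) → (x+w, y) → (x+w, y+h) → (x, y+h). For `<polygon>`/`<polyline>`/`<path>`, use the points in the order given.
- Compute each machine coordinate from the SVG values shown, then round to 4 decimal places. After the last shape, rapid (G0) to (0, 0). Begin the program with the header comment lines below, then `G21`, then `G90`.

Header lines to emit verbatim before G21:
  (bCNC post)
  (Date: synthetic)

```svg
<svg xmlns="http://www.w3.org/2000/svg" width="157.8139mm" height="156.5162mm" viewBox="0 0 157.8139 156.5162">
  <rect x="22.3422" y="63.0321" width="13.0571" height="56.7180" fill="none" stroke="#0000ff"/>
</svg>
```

(bCNC post)
(Date: synthetic)
G21
G90
G0 X22.3422 Y93.4841
M4 S628
G01 X35.3993 Y93.4841 F2772
G01 X35.3993 Y36.7661
G01 X22.3422 Y36.7661
G01 X22.3422 Y93.4841
M5
G0 X0.0000 Y0.0000

Since the viewBox matches the mm dimensions, user units are millimetres directly. The only transform is the Y-flip y_m = 156.5162 − y_svg.

Shape 1 is a rectangle drawn with `<rect>`. Its stroke #0000ff means score at S628, F2772. After flipping Y the toolpath is (22.3422,93.4841) → (35.3993,93.4841) → (35.3993,36.7661) → (22.3422,36.7661) → (22.3422,93.4841), returning to the start.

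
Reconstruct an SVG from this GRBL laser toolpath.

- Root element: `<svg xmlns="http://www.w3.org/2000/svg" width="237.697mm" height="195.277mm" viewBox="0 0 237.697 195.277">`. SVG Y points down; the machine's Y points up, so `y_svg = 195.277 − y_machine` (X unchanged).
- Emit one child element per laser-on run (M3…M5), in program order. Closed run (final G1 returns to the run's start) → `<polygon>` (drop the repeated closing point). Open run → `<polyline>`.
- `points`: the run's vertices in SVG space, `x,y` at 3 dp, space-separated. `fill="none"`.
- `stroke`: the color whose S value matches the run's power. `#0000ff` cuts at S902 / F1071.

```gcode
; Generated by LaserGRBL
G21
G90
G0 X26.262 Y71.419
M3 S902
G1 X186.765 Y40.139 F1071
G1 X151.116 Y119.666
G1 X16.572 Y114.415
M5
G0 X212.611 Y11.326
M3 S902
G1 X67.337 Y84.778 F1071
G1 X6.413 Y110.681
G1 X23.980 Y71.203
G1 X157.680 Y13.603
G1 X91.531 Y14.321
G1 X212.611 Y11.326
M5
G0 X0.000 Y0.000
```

y_svg = 195.277 − y_m. Every run uses S902, so all elements get stroke `#0000ff` (cut).

[1] open run; points: 26.262,123.858 186.765,155.138 151.116,75.611 16.572,80.862

[2] closed run; points: 212.611,183.951 67.337,110.499 6.413,84.596 23.980,124.074 157.680,181.674 91.531,180.956

<svg xmlns="http://www.w3.org/2000/svg" width="237.697mm" height="195.277mm" viewBox="0 0 237.697 195.277">
  <polyline points="26.262,123.858 186.765,155.138 151.116,75.611 16.572,80.862" fill="none" stroke="#0000ff"/>
  <polygon points="212.611,183.951 67.337,110.499 6.413,84.596 23.980,124.074 157.680,181.674 91.531,180.956" fill="none" stroke="#0000ff"/>
</svg>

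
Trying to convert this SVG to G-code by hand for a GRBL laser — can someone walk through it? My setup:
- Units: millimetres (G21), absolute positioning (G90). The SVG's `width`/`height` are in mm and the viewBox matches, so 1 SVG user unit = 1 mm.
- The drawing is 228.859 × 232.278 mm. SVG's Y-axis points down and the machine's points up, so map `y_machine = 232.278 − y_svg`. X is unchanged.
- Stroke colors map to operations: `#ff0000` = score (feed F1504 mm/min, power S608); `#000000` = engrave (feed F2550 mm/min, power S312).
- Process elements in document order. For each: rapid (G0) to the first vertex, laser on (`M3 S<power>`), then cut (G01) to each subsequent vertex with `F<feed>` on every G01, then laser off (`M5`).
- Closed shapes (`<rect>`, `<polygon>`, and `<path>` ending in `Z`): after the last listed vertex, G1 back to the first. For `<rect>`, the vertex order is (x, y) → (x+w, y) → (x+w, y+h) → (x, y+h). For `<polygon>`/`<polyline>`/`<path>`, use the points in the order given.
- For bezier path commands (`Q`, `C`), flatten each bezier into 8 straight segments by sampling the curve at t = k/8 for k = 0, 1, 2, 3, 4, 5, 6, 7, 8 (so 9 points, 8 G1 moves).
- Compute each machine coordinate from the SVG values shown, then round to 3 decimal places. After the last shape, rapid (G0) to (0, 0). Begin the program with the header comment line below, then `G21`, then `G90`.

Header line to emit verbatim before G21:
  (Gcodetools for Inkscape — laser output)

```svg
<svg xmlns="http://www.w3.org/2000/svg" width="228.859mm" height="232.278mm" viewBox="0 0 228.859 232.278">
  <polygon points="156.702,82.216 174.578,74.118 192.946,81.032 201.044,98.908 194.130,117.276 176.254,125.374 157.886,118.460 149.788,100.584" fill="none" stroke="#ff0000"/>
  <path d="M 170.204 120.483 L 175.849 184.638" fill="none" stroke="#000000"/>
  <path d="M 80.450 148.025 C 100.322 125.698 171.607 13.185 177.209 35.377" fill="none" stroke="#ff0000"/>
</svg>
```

(Gcodetools for Inkscape — laser output)
G21
G90
G0 X156.702 Y150.062
M3 S608
G01 X174.578 Y158.160 F1504
G01 X192.946 Y151.246 F1504
G01 X201.044 Y133.370 F1504
G01 X194.130 Y115.002 F1504
G01 X176.254 Y106.904 F1504
G01 X157.886 Y113.818 F1504
G01 X149.788 Y131.694 F1504
G01 X156.702 Y150.062 F1504
M5
G0 X170.204 Y111.795
M3 S312
G01 X175.849 Y47.640 F2550
M5
G0 X80.450 Y84.253
M3 S608
G01 X90.083 Y96.414 F1504
G01 X103.164 Y114.394 F1504
G01 X118.321 Y135.559 F1504
G01 X134.181 Y157.272 F1504
G01 X149.372 Y176.898 F1504
G01 X162.522 Y191.802 F1504
G01 X172.258 Y199.348 F1504
G01 X177.209 Y196.901 F1504
M5
G0 X0.000 Y0.000

viewBox `0 0 228.859 232.278` with mm width/height → 1 unit = 1 mm. Flip: y_m = 232.278 − y_svg.

**Shape 1** — `<polygon>` regular polygon, stroke `#ff0000` → score (S608, F1504). Machine vertices: (156.702,150.062) → (174.578,158.160) → (192.946,151.246) → (201.044,133.370) → (194.130,115.002) → (176.254,106.904) → (157.886,113.818) → (149.788,131.694) → (156.702,150.062). Closed: final G1 returns to the first vertex.

**Shape 2** — `<path>` line segment, stroke `#000000` → engrave (S312, F2550). Machine vertices: (170.204,111.795) → (175.849,47.640). Open path.

**Shape 3** — `<path>` cubic bezier, stroke `#ff0000` → score (S608, F1504). Control points (SVG): P0=(80.450,148.025), P1=(100.322,125.698), P2=(171.607,13.185), P3=(177.209,35.377); sampled at t=k/8. Machine vertices: (80.450,84.253) → (90.083,96.414) → (103.164,114.394) → (118.321,135.559) → (134.181,157.272) → (149.372,176.898) → (162.522,191.802) → (172.258,199.348) → (177.209,196.901). Open path.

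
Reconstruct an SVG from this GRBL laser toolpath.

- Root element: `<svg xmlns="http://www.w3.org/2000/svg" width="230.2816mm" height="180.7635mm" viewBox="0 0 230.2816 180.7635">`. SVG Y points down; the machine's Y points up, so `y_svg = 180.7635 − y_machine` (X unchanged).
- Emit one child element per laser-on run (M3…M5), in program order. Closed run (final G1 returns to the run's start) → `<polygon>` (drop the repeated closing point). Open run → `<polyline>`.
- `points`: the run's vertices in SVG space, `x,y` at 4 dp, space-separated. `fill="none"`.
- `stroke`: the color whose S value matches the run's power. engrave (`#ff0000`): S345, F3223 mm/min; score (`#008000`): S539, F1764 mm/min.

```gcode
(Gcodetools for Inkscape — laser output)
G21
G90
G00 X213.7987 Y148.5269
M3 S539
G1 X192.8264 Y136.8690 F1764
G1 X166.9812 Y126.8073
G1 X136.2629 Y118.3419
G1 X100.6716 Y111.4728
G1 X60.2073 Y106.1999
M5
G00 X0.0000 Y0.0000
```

<svg xmlns="http://www.w3.org/2000/svg" width="230.2816mm" height="180.7635mm" viewBox="0 0 230.2816 180.7635">
  <polyline points="213.7987,32.2366 192.8264,43.8945 166.9812,53.9562 136.2629,62.4216 100.6716,69.2907 60.2073,74.5636" fill="none" stroke="#008000"/>
</svg>

Machine Y-up, SVG Y-down with viewBox height 180.7635, so y_svg = 180.7635 − y_machine; X carries over. Every run uses S539, so all elements get stroke `#008000` (score).

Run 1: The run is open, so emit a `<polyline>` with points (Y-flipped): 213.7987,32.2366 192.8264,43.8945 166.9812,53.9562 136.2629,62.4216 100.6716,69.2907 60.2073,74.5636.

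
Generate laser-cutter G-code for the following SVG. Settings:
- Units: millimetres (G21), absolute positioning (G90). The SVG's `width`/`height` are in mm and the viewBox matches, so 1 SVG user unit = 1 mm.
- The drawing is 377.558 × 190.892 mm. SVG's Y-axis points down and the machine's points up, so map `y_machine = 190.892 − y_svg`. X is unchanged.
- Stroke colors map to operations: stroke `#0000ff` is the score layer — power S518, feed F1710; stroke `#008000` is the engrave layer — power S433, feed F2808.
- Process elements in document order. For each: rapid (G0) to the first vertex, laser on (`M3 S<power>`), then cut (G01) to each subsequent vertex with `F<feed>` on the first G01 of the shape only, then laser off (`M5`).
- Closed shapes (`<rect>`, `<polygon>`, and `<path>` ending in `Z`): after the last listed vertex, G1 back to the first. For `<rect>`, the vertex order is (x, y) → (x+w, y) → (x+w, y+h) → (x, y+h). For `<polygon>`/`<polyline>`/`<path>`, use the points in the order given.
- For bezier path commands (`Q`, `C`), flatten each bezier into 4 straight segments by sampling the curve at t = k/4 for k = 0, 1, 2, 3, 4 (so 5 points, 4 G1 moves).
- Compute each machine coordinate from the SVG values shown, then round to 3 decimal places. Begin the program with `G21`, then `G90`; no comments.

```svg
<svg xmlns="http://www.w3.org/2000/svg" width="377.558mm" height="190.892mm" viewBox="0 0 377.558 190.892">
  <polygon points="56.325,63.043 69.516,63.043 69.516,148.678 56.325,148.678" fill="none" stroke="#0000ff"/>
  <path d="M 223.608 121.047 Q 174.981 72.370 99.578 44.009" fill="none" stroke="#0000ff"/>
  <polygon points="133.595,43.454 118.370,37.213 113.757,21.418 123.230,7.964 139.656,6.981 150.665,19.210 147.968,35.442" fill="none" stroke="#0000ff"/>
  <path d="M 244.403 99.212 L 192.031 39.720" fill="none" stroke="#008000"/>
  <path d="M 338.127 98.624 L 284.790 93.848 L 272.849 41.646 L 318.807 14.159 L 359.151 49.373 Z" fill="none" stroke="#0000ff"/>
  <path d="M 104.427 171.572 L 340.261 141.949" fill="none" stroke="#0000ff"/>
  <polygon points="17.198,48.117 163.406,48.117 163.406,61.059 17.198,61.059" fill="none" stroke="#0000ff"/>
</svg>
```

Since the viewBox matches the mm dimensions, user units are millimetres directly. The only transform is the Y-flip y_m = 190.892 − y_svg.

Shape 1 is a rectangle drawn with `<polygon>`. Its stroke #0000ff means score at S518, F1710. After flipping Y the toolpath is (56.325,127.849) → (69.516,127.849) → (69.516,42.214) → (56.325,42.214) → (56.325,127.849), returning to the start.

Shape 2 is a quadratic bezier drawn with `<path>`. Its stroke #0000ff means score at S518, F1710. After flipping Y the toolpath is (223.608,69.845) → (197.621,92.914) → (168.287,113.443) → (135.606,131.433) → (99.578,146.883).

Shape 3 is a regular polygon drawn with `<polygon>`. Its stroke #0000ff means score at S518, F1710. After flipping Y the toolpath is (133.595,147.438) → (118.370,153.679) → (113.757,169.474) → (123.230,182.928) → (139.656,183.911) → (150.665,171.682) → (147.968,155.450) → (133.595,147.438), returning to the start.

Shape 4 is a line segment drawn with `<path>`. Its stroke #008000 means engrave at S433, F2808. After flipping Y the toolpath is (244.403,91.680) → (192.031,151.172).

Shape 5 is a regular polygon drawn with `<path>`. Its stroke #0000ff means score at S518, F1710. After flipping Y the toolpath is (338.127,92.268) → (284.790,97.044) → (272.849,149.246) → (318.807,176.733) → (359.151,141.519) → (338.127,92.268), returning to the start.

Shape 6 is a line segment drawn with `<path>`. Its stroke #0000ff means score at S518, F1710. After flipping Y the toolpath is (104.427,19.320) → (340.261,48.943).

Shape 7 is a rectangle drawn with `<polygon>`. Its stroke #0000ff means score at S518, F1710. After flipping Y the toolpath is (17.198,142.775) → (163.406,142.775) → (163.406,129.833) → (17.198,129.833) → (17.198,142.775), returning to the start.

G21
G90
G0 X56.325 Y127.849
M3 S518
G01 X69.516 Y127.849 F1710
G01 X69.516 Y42.214
G01 X56.325 Y42.214
G01 X56.325 Y127.849
M5
G0 X223.608 Y69.845
M3 S518
G01 X197.621 Y92.914 F1710
G01 X168.287 Y113.443
G01 X135.606 Y131.433
G01 X99.578 Y146.883
M5
G0 X133.595 Y147.438
M3 S518
G01 X118.370 Y153.679 F1710
G01 X113.757 Y169.474
G01 X123.230 Y182.928
G01 X139.656 Y183.911
G01 X150.665 Y171.682
G01 X147.968 Y155.450
G01 X133.595 Y147.438
M5
G0 X244.403 Y91.680
M3 S433
G01 X192.031 Y151.172 F2808
M5
G0 X338.127 Y92.268
M3 S518
G01 X284.790 Y97.044 F1710
G01 X272.849 Y149.246
G01 X318.807 Y176.733
G01 X359.151 Y141.519
G01 X338.127 Y92.268
M5
G0 X104.427 Y19.320
M3 S518
G01 X340.261 Y48.943 F1710
M5
G0 X17.198 Y142.775
M3 S518
G01 X163.406 Y142.775 F1710
G01 X163.406 Y129.833
G01 X17.198 Y129.833
G01 X17.198 Y142.775
M5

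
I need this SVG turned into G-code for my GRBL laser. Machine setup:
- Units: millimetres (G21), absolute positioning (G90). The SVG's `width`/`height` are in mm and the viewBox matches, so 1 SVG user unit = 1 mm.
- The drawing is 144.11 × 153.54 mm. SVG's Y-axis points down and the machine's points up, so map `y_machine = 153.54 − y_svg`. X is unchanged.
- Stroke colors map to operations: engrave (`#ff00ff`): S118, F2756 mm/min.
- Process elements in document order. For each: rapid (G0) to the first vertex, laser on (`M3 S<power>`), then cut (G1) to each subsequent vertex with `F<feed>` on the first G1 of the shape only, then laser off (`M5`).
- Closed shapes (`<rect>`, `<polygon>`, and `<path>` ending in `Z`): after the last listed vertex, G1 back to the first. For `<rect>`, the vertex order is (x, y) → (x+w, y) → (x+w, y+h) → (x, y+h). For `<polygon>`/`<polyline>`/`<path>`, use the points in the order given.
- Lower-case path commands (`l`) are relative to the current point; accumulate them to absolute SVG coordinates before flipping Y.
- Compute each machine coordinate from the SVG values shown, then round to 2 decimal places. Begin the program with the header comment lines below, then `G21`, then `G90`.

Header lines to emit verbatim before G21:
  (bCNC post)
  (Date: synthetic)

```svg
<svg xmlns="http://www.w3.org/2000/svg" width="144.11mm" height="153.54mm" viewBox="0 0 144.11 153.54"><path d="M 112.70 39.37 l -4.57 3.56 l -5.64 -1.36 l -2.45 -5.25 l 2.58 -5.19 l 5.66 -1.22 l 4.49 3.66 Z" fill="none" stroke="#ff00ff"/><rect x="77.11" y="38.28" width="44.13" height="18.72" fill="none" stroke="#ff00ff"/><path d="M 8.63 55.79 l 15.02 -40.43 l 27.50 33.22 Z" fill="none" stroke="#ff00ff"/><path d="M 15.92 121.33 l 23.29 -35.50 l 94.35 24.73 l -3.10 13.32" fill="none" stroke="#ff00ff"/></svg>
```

1 u = 1 mm; y_m = 153.54 − y.

[1] `<path>` regular polygon, #ff00ff→engrave S118 F2756: (112.70,114.17) → (108.13,110.61) → (102.49,111.97) → (100.04,117.22) → (102.62,122.41) → (108.28,123.63) → (112.77,119.97) → (112.70,114.17) (closed)

[2] `<rect>` rectangle, #ff00ff→engrave S118 F2756: (77.11,115.26) → (121.24,115.26) → (121.24,96.54) → (77.11,96.54) → (77.11,115.26) (closed)

[3] `<path>` regular polygon, #ff00ff→engrave S118 F2756: (8.63,97.75) → (23.65,138.18) → (51.15,104.96) → (8.63,97.75) (closed)

[4] `<path>` open polyline, #ff00ff→engrave S118 F2756: (15.92,32.21) → (39.21,67.71) → (133.56,42.98) → (130.46,29.66)

(bCNC post)
(Date: synthetic)
G21
G90
G0 X112.70 Y114.17
M3 S118
G1 X108.13 Y110.61 F2756
G1 X102.49 Y111.97
G1 X100.04 Y117.22
G1 X102.62 Y122.41
G1 X108.28 Y123.63
G1 X112.77 Y119.97
G1 X112.70 Y114.17
M5
G0 X77.11 Y115.26
M3 S118
G1 X121.24 Y115.26 F2756
G1 X121.24 Y96.54
G1 X77.11 Y96.54
G1 X77.11 Y115.26
M5
G0 X8.63 Y97.75
M3 S118
G1 X23.65 Y138.18 F2756
G1 X51.15 Y104.96
G1 X8.63 Y97.75
M5
G0 X15.92 Y32.21
M3 S118
G1 X39.21 Y67.71 F2756
G1 X133.56 Y42.98
G1 X130.46 Y29.66
M5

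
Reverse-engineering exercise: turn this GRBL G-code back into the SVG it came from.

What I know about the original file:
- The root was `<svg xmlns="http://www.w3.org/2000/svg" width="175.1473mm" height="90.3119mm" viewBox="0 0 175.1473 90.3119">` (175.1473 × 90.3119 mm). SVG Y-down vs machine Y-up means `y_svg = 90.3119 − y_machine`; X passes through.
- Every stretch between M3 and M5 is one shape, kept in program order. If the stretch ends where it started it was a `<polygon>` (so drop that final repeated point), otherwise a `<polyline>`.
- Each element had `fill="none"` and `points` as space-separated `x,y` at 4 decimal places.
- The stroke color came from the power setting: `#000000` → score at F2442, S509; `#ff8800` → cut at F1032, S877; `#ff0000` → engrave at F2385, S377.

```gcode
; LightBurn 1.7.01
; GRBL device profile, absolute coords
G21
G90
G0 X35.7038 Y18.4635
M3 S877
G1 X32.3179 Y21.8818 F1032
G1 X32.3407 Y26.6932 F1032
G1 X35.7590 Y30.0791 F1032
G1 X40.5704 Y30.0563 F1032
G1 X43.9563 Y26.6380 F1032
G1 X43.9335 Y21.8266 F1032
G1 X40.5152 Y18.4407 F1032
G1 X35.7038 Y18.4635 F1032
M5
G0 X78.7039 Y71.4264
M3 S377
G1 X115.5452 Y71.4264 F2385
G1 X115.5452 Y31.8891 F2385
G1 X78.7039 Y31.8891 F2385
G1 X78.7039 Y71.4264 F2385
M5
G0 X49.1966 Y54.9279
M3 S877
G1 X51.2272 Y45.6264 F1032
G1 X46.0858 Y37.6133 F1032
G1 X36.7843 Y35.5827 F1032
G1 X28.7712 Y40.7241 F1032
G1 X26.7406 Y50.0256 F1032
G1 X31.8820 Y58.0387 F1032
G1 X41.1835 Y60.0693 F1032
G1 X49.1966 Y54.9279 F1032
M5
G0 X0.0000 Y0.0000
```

<svg xmlns="http://www.w3.org/2000/svg" width="175.1473mm" height="90.3119mm" viewBox="0 0 175.1473 90.3119">
  <polygon points="35.7038,71.8484 32.3179,68.4301 32.3407,63.6187 35.7590,60.2328 40.5704,60.2556 43.9563,63.6739 43.9335,68.4853 40.5152,71.8712" fill="none" stroke="#ff8800"/>
  <polygon points="78.7039,18.8855 115.5452,18.8855 115.5452,58.4228 78.7039,58.4228" fill="none" stroke="#ff0000"/>
  <polygon points="49.1966,35.3840 51.2272,44.6855 46.0858,52.6986 36.7843,54.7292 28.7712,49.5878 26.7406,40.2863 31.8820,32.2732 41.1835,30.2426" fill="none" stroke="#ff8800"/>
</svg>

Each laser-on run becomes one SVG element. Flip Y back into SVG space with y_svg = 90.3119 − y_machine.

Run 1: S877 ⇒ cut layer `#ff8800`. The run returns to its start, so emit a `<polygon>` with points (Y-flipped): 35.7038,71.8484 32.3179,68.4301 32.3407,63.6187 35.7590,60.2328 40.5704,60.2556 43.9563,63.6739 43.9335,68.4853 40.5152,71.8712.

Run 2: power S377 maps to stroke `#ff0000` (engrave). The run returns to its start, so emit a `<polygon>` with points (Y-flipped): 78.7039,18.8855 115.5452,18.8855 115.5452,58.4228 78.7039,58.4228.

Run 3: S877 ⇒ cut layer `#ff8800`. The run returns to its start, so emit a `<polygon>` with points (Y-flipped): 49.1966,35.3840 51.2272,44.6855 46.0858,52.6986 36.7843,54.7292 28.7712,49.5878 26.7406,40.2863 31.8820,32.2732 41.1835,30.2426.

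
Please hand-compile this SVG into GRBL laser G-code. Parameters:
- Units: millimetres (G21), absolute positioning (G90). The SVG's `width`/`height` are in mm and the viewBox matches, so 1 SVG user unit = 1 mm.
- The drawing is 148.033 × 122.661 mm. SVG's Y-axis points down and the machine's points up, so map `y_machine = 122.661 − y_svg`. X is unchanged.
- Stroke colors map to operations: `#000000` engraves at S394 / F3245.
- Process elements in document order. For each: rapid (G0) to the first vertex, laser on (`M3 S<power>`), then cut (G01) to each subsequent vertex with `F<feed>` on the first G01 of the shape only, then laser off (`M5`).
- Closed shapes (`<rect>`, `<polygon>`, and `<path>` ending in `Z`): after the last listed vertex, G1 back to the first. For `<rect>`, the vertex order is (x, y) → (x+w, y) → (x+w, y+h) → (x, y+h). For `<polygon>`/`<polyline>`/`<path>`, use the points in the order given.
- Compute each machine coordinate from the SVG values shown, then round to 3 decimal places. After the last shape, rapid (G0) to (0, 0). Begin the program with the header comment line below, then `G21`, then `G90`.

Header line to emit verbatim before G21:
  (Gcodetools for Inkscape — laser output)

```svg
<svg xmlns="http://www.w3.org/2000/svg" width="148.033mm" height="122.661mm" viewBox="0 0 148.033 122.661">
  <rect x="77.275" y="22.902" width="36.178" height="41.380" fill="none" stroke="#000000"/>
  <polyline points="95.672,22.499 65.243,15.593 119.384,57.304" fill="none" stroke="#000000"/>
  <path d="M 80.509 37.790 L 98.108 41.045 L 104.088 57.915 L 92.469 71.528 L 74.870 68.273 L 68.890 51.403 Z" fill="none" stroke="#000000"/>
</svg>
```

Since the viewBox matches the mm dimensions, user units are millimetres directly. The only transform is the Y-flip y_m = 122.661 − y_svg.

Shape 1 is a rectangle drawn with `<rect>`. Its stroke #000000 means engrave at S394, F3245. After flipping Y the toolpath is (77.275,99.759) → (113.453,99.759) → (113.453,58.379) → (77.275,58.379) → (77.275,99.759), returning to the start.

Shape 2 is a open polyline drawn with `<polyline>`. Its stroke #000000 means engrave at S394, F3245. After flipping Y the toolpath is (95.672,100.162) → (65.243,107.068) → (119.384,65.357).

Shape 3 is a regular polygon drawn with `<path>`. Its stroke #000000 means engrave at S394, F3245. After flipping Y the toolpath is (80.509,84.871) → (98.108,81.616) → (104.088,64.746) → (92.469,51.133) → (74.870,54.388) → (68.890,71.258) → (80.509,84.871), returning to the start.

(Gcodetools for Inkscape — laser output)
G21
G90
G0 X77.275 Y99.759
M3 S394
G01 X113.453 Y99.759 F3245
G01 X113.453 Y58.379
G01 X77.275 Y58.379
G01 X77.275 Y99.759
M5
G0 X95.672 Y100.162
M3 S394
G01 X65.243 Y107.068 F3245
G01 X119.384 Y65.357
M5
G0 X80.509 Y84.871
M3 S394
G01 X98.108 Y81.616 F3245
G01 X104.088 Y64.746
G01 X92.469 Y51.133
G01 X74.870 Y54.388
G01 X68.890 Y71.258
G01 X80.509 Y84.871
M5
G0 X0.000 Y0.000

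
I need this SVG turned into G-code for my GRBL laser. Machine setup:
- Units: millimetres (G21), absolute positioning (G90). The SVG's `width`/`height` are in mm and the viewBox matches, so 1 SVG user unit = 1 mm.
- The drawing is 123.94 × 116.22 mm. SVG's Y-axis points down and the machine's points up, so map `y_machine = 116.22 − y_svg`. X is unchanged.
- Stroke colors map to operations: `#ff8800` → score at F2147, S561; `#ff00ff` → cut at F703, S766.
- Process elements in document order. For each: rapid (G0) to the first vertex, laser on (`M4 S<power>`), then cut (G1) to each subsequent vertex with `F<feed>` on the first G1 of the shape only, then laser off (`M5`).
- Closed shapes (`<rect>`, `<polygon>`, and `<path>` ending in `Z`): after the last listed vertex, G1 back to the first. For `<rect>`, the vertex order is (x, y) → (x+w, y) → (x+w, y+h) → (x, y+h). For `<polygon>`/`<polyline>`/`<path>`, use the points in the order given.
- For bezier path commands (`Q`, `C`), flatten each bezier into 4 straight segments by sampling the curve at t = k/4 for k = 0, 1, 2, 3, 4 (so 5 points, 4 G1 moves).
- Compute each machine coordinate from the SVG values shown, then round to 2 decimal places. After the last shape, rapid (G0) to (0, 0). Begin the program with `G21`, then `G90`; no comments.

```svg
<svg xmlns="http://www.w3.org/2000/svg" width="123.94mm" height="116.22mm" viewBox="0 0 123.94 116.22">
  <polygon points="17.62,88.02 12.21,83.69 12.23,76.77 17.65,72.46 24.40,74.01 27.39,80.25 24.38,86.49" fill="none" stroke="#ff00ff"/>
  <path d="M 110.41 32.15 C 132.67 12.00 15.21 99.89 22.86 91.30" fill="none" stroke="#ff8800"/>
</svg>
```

Since the viewBox matches the mm dimensions, user units are millimetres directly. The only transform is the Y-flip y_m = 116.22 − y_svg.

Shape 1 is a regular polygon drawn with `<polygon>`. Its stroke #ff00ff means cut at S766, F703. After flipping Y the toolpath is (17.62,28.20) → (12.21,32.53) → (12.23,39.45) → (17.65,43.76) → (24.40,42.21) → (27.39,35.97) → (24.38,29.73) → (17.62,28.20), returning to the start.

Shape 2 is a cubic bezier drawn with `<path>`. Its stroke #ff8800 means score at S561, F2147. After flipping Y the toolpath is (110.41,84.07) → (105.05,82.12) → (72.11,58.83) → (36.44,33.37) → (22.86,24.92).

G21
G90
G0 X17.62 Y28.20
M4 S766
G1 X12.21 Y32.53 F703
G1 X12.23 Y39.45
G1 X17.65 Y43.76
G1 X24.40 Y42.21
G1 X27.39 Y35.97
G1 X24.38 Y29.73
G1 X17.62 Y28.20
M5
G0 X110.41 Y84.07
M4 S561
G1 X105.05 Y82.12 F2147
G1 X72.11 Y58.83
G1 X36.44 Y33.37
G1 X22.86 Y24.92
M5
G0 X0.00 Y0.00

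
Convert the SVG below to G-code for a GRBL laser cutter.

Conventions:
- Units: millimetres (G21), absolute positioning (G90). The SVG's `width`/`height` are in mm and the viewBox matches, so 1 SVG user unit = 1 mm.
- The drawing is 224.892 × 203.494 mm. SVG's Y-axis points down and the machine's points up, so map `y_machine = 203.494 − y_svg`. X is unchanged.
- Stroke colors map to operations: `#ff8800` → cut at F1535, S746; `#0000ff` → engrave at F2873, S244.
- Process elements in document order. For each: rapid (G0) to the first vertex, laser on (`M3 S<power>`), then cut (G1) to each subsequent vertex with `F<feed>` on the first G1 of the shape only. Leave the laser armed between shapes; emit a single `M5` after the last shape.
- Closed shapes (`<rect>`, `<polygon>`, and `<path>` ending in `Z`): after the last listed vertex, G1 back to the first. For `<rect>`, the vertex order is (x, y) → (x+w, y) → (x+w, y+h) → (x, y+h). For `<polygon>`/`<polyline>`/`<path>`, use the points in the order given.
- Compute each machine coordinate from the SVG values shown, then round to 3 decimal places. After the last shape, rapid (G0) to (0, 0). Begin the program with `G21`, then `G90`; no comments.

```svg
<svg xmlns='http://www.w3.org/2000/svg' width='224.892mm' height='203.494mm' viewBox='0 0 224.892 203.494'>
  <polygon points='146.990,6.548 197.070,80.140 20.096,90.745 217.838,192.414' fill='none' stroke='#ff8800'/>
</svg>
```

G21
G90
G0 X146.990 Y196.946
M3 S746
G1 X197.070 Y123.354 F1535
G1 X20.096 Y112.749
G1 X217.838 Y11.080
G1 X146.990 Y196.946
M5
G0 X0.000 Y0.000

Since the viewBox matches the mm dimensions, user units are millimetres directly. The only transform is the Y-flip y_m = 203.494 − y_svg.

Shape 1 is a closed polygon drawn with `<polygon>`. Its stroke #ff8800 means cut at S746, F1535. After flipping Y the toolpath is (146.990,196.946) → (197.070,123.354) → (20.096,112.749) → (217.838,11.080) → (146.990,196.946), returning to the start.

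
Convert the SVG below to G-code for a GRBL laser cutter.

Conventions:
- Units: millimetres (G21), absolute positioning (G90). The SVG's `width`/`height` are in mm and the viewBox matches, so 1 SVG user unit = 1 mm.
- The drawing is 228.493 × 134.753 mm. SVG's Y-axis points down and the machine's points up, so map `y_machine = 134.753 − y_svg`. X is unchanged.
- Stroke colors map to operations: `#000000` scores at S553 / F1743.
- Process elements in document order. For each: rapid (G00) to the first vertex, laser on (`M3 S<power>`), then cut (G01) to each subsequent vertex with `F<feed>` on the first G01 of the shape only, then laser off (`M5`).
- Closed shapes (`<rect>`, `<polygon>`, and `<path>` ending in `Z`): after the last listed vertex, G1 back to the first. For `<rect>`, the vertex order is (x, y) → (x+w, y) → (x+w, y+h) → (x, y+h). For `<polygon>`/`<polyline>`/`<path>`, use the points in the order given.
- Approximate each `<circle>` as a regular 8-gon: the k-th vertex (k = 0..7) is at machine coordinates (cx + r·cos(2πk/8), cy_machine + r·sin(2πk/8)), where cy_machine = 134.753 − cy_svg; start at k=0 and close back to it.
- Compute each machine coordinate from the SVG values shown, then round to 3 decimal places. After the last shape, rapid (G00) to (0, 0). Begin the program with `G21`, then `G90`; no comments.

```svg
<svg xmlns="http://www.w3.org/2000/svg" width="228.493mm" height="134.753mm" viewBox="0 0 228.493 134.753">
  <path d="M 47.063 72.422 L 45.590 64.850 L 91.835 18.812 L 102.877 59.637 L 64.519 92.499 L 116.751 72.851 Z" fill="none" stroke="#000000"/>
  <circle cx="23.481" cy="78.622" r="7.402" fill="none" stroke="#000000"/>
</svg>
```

G21
G90
G00 X47.063 Y62.331
M3 S553
G01 X45.590 Y69.903 F1743
G01 X91.835 Y115.941
G01 X102.877 Y75.116
G01 X64.519 Y42.254
G01 X116.751 Y61.902
G01 X47.063 Y62.331
M5
G00 X30.883 Y56.131
M3 S553
G01 X28.715 Y61.365 F1743
G01 X23.481 Y63.533
G01 X18.247 Y61.365
G01 X16.079 Y56.131
G01 X18.247 Y50.897
G01 X23.481 Y48.729
G01 X28.715 Y50.897
G01 X30.883 Y56.131
M5
G00 X0.000 Y0.000

Since the viewBox matches the mm dimensions, user units are millimetres directly. The only transform is the Y-flip y_m = 134.753 − y_svg.

Shape 1 is a closed polygon drawn with `<path>`. Its stroke #000000 means score at S553, F1743. After flipping Y the toolpath is (47.063,62.331) → (45.590,69.903) → (91.835,115.941) → (102.877,75.116) → (64.519,42.254) → (116.751,61.902) → (47.063,62.331), returning to the start.

Shape 2 is a circle drawn with `<circle>`. Its stroke #000000 means score at S553, F1743. After flipping Y the toolpath is (30.883,56.131) → (28.715,61.365) → (23.481,63.533) → (18.247,61.365) → (16.079,56.131) → (18.247,50.897) → (23.481,48.729) → (28.715,50.897) → (30.883,56.131), returning to the start.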